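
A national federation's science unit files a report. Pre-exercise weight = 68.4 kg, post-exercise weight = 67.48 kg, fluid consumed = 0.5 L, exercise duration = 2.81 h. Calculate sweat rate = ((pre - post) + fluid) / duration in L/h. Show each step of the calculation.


Weight loss = 68.4 - 67.48 = 0.92 kg (approx L)
Total sweat = 0.92 + 0.5 = 1.42 L
Sweat rate = 1.42 / 2.81 = 0.505 L/h

0.505 L/h


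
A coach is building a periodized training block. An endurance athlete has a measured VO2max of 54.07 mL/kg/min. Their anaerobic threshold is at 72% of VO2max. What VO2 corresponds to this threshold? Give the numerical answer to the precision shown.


Anaerobic threshold VO2 = VO2max * 72%
= 54.07 * 0.72
= 38.93 mL/kg/min

38.93 mL/kg/min


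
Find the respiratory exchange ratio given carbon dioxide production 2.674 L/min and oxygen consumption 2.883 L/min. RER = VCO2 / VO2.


VCO2 = 2.674 L/min
VO2 = 2.883 L/min
RER = 2.674 / 2.883 = 0.9275

0.9275


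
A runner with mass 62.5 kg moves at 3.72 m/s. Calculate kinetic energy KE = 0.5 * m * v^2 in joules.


v^2 = 3.72^2 = 13.8384
KE = 0.5 * 62.5 * 13.8384
= 432.45 J

432.45 J


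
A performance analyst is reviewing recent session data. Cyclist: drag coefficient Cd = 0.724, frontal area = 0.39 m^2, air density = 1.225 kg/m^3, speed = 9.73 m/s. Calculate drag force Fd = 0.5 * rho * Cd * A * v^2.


v^2 = 9.73^2 = 94.6729
Fd = 0.5 * 1.225 * 0.724 * 0.39 * 94.6729
= 16.373 N

16.373 N


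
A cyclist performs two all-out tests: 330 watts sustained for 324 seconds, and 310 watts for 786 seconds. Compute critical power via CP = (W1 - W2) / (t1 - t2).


W1 = P1 * t1 = 330 * 324 = 106920 J
W2 = P2 * t2 = 310 * 786 = 243660 J
CP = (106920 - 243660) / (324 - 786)
= 295.97 W

295.97 W


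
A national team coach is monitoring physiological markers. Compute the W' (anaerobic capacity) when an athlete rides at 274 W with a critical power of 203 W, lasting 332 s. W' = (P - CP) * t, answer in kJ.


Above-CP power = 71 W
Duration = 332 s
W' = 71 * 332 = 23572 J
Convert: 23572 / 1000 = 23.572 kJ

23.572 kJ


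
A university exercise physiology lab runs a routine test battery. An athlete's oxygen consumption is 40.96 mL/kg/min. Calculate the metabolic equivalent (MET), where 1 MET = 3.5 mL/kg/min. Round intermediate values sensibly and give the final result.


MET = VO2 / 3.5
= 40.96 / 3.5
= 11.7 METs

11.7 METs


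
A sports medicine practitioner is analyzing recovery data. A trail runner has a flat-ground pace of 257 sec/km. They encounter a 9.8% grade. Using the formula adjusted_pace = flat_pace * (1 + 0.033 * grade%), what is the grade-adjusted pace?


Grade factor = 1 + 0.033 * 9.8 = 1.3234
Adjusted = 257 * 1.3234 = 340.11 sec/km

340.11 s/km


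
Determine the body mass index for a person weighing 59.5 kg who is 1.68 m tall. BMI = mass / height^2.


BMI = mass / height^2
= 59.5 / 1.68^2
= 59.5 / 2.8224
= 21.08 kg/m^2

21.08 kg/m^2


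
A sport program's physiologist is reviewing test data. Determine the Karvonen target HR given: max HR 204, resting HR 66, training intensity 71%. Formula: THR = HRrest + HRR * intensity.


HRR = HRmax - HRrest = 204 - 66 = 138
THR = 66 + 138 * 0.71
= 163.98 bpm

163.98 bpm


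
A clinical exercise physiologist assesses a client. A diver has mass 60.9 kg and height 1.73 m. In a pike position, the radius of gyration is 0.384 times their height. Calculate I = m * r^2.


r = 0.384 * 1.73 = 0.66432 m
I = m * r^2 = 60.9 * 0.441321 = 26.876 kg*m^2

26.876 kg*m^2


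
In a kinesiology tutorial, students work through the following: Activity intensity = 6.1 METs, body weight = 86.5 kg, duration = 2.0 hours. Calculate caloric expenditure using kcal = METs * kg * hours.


kcal = 6.1 * 86.5 * 2.0
= 527.65 * 2.0
= 1055.3 kcal

1055.3 kcal


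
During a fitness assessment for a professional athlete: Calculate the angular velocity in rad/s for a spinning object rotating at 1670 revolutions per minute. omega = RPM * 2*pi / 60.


omega = RPM * 2*pi / 60
= 1670 * 6.28318531 / 60
= 174.882 rad/s

174.882 rad/s


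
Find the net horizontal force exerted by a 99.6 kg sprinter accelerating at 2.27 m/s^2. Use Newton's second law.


Newton's second law: F = m * a
F = 99.6 * 2.27 = 226.09 N

226.09 N


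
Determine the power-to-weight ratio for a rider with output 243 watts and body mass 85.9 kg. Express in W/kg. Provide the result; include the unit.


P/W = 243 / 85.9 = 2.829 W/kg

2.829 W/kg


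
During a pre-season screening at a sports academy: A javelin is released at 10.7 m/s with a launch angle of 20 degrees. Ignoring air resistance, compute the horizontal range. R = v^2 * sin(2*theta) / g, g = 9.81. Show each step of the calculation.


Launch speed squared = 114.49
sin(2 * 20 deg) = 0.642788
Range = 114.49 * 0.642788 / 9.81
= 7.502 m

7.502 m


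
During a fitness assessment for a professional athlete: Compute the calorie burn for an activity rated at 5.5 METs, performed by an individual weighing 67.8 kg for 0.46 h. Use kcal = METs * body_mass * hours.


Product of METs and mass = 5.5 * 67.8 = 372.9
Total kcal = 372.9 * 0.46 = 171.53 kcal

171.53 kcal


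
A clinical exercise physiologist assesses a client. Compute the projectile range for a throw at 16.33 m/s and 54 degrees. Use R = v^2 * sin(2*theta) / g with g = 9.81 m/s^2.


Two times the angle = 108 degrees
sin(108) = 0.951057
R = 266.6689 * 0.951057 / 9.81 = 25.853 m

25.853 m


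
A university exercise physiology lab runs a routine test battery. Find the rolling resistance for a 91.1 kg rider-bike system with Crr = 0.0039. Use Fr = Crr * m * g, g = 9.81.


m * g = 91.1 * 9.81 = 893.691 N
Fr = 0.0039 * 893.691 = 3.485 N

3.485 N


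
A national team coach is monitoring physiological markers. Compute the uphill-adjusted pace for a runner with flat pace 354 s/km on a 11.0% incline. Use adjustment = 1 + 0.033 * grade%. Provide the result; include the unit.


Adjustment factor = 1 + 0.033 * 11.0 = 1.363
Grade-adjusted pace = 354 * 1.363 = 482.5 s/km

482.5 s/km


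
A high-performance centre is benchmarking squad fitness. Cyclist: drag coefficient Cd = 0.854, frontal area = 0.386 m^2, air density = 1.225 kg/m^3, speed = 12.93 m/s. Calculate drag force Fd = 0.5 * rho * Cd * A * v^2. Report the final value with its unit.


v^2 = 12.93^2 = 167.1849
Fd = 0.5 * 1.225 * 0.854 * 0.386 * 167.1849
= 33.756 N

33.756 N


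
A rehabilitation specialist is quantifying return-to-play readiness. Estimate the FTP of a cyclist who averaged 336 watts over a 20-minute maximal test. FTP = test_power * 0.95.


FTP = 336 * 0.95 = 319.2 W

319.2 W


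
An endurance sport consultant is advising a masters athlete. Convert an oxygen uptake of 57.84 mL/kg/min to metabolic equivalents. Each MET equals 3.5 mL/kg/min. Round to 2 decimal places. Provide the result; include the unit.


One MET = 3.5 mL/kg/min
Number of METs = 57.84 / 3.5
= 16.53 METs

16.53 METs


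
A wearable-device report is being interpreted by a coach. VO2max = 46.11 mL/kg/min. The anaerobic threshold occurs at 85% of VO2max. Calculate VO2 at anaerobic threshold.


AT fraction = 85 / 100 = 0.85
AT VO2 = 46.11 * 0.85
= 39.19 mL/kg/min

39.19 mL/kg/min


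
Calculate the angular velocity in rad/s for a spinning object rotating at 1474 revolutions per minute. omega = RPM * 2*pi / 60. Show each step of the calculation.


omega = RPM * 2*pi / 60
= 1474 * 6.28318531 / 60
= 154.357 rad/s

154.357 rad/s


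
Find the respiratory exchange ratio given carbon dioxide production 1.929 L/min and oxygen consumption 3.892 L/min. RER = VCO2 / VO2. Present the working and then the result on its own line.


VCO2 = 1.929 L/min
VO2 = 3.892 L/min
RER = 1.929 / 3.892 = 0.4956

0.4956


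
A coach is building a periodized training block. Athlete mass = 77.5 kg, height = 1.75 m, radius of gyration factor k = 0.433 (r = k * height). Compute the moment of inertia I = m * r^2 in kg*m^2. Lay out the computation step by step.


r = k * height = 0.433 * 1.75 = 0.75775 m
r^2 = 0.75775^2 = 0.574185
I = 77.5 * 0.574185 = 44.499 kg*m^2

44.499 kg*m^2


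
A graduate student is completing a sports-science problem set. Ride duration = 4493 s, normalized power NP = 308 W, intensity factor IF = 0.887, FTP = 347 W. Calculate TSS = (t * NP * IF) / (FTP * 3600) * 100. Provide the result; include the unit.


Numerator = 4493 * 308 * 0.887 = 1227469.628
Denominator = 347 * 3600 = 1249200
TSS = 1227469.628 / 1249200 * 100
= 98.26

98.26 TSS


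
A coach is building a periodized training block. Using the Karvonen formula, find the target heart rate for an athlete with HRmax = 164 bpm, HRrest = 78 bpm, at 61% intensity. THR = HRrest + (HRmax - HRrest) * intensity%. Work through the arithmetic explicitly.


HRR = 164 - 78 = 86
THR = 78 + 86 * 0.61
= 78 + 52.46
= 130.46 bpm

130.46 bpm


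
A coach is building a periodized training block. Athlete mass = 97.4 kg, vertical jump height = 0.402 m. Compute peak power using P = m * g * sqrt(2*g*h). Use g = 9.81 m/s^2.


sqrt(2 * 9.81 * 0.402) = sqrt(7.88724) = 2.808423 m/s
P = 97.4 * 9.81 * 2.808423
= 2683.43 W

2683.43 W


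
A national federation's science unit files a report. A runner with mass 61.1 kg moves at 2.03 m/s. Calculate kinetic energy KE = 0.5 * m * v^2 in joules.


v^2 = 2.03^2 = 4.1209
KE = 0.5 * 61.1 * 4.1209
= 125.89 J

125.89 J


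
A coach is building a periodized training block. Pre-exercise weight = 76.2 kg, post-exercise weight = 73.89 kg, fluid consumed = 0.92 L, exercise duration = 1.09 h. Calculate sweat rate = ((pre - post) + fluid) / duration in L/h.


Weight loss = 76.2 - 73.89 = 2.31 kg (approx L)
Total sweat = 2.31 + 0.92 = 3.23 L
Sweat rate = 3.23 / 1.09 = 2.963 L/h

2.963 L/h


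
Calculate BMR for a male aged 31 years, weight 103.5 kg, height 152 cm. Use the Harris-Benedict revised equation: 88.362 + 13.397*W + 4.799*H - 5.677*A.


Substituting values:
W term = 13.397 * 103.5 = 1386.5895
H term = 4.799 * 152 = 729.448
A term = 5.677 * 31 = 175.987
BMR = 2028.41 kcal/day

2028.41 kcal/day


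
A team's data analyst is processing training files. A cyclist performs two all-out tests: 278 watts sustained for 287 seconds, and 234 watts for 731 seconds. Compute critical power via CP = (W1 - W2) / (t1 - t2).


W1 = P1 * t1 = 278 * 287 = 79786 J
W2 = P2 * t2 = 234 * 731 = 171054 J
CP = (79786 - 171054) / (287 - 731)
= 205.56 W

205.56 W


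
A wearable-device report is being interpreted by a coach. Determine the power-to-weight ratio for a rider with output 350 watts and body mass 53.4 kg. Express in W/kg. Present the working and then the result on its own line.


P/W = 350 / 53.4 = 6.554 W/kg

6.554 W/kg


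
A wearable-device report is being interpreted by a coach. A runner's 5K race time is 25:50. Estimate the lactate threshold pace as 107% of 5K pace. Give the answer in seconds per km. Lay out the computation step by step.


Total race time = 25*60 + 50 = 1550 seconds
5K pace = 1550 / 5 = 310.0 sec/km
LT pace = 310.0 * 1.07 = 331.7 sec/km

331.7 s/km


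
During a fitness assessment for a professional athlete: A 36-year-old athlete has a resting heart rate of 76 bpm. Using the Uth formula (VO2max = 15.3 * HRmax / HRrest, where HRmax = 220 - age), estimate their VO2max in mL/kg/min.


HRmax = 220 - 36 = 184 bpm
Ratio = HRmax / HRrest = 184 / 76 = 2.4211
VO2max = 15.3 * 2.4211 = 37.04 mL/kg/min

37.04 mL/kg/min


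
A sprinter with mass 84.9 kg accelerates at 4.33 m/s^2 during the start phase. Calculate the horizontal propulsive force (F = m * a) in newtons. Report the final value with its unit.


F = m * a
= 84.9 * 4.33
= 367.62 N

367.62 N


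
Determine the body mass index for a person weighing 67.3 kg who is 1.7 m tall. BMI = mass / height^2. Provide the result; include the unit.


BMI = mass / height^2
= 67.3 / 1.7^2
= 67.3 / 2.89
= 23.29 kg/m^2

23.29 kg/m^2


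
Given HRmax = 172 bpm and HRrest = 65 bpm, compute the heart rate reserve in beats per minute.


Heart rate reserve = maximum HR minus resting HR
HRR = 172 - 65 = 107 bpm

107 bpm


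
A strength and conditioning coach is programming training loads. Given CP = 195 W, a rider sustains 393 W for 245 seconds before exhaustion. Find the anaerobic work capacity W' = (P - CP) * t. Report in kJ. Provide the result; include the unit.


Excess power = 393 - 195 = 198 W
Work above CP = 198 * 245 = 48510 J
W' = 48.51 kJ

48.51 kJ


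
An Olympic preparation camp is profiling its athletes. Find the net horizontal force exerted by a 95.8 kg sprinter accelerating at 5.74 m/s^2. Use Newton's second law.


Newton's second law: F = m * a
F = 95.8 * 5.74 = 549.89 N

549.89 N


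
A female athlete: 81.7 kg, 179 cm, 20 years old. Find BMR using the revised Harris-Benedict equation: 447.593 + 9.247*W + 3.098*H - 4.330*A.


Intercept = 447.593
Weight contribution = 9.247 * 81.7 = 755.4799
Height contribution = 3.098 * 179 = 554.542
Age contribution = 4.33 * 20 = 86.6
BMR = 447.593 + 755.4799 + 554.542 - 86.6
= 1671.01 kcal/day

1671.01 kcal/day


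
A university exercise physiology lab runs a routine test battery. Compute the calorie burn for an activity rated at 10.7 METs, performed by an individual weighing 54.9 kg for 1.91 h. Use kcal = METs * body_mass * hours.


Product of METs and mass = 10.7 * 54.9 = 587.43
Total kcal = 587.43 * 1.91 = 1121.99 kcal

1121.99 kcal


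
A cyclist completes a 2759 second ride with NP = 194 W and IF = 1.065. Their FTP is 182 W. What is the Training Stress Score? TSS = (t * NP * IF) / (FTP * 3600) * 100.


t * NP * IF = 2759 * 194 * 1.065 = 570036.99
FTP * 3600 = 655200
TSS = (570036.99 / 655200) * 100 = 87.0

87.0 TSS


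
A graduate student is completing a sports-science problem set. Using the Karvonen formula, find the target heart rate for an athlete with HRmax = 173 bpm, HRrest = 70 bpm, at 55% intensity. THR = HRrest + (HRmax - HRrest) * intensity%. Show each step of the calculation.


HRR = 173 - 70 = 103
THR = 70 + 103 * 0.55
= 70 + 56.65
= 126.65 bpm

126.65 bpm


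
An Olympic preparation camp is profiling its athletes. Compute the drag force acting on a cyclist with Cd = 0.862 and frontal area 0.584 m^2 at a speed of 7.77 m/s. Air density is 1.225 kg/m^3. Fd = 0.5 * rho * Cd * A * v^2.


Step 1: v^2 = 60.3729
Step 2: Fd = 0.5 * 1.225 * 0.862 * 0.584 * 60.3729
= 18.615 N

18.615 N


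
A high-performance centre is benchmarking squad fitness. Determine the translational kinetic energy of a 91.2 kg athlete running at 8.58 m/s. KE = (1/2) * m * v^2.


KE = 0.5 * m * v^2
= 0.5 * 91.2 * 8.58^2
= 0.5 * 91.2 * 73.6164
= 3356.91 J

3356.91 J


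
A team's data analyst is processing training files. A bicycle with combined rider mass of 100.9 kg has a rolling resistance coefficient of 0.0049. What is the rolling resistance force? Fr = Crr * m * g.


Fr = 0.0049 * 100.9 * 9.81
= 0.49441 * 9.81
= 4.85 N

4.85 N


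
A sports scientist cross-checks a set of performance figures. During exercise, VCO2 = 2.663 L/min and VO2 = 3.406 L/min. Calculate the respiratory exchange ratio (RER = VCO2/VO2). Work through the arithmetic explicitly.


RER = VCO2 / VO2
= 2.663 / 3.406
= 0.7819

0.7819


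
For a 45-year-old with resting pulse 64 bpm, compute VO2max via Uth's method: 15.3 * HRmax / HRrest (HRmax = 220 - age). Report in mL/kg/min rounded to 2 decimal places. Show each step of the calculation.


Step 1: HRmax = 220 - 45 = 175 bpm
Step 2: Ratio = 175 / 64 = 2.7344
Step 3: VO2max = 15.3 * 2.7344 = 41.84 mL/kg/min

41.84 mL/kg/min


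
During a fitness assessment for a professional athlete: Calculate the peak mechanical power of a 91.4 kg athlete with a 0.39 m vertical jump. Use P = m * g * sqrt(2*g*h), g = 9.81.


First, sqrt(2gh) = sqrt(2 * 9.81 * 0.39)
= sqrt(7.6518) = 2.766189 m/s
Power = 91.4 * 9.81 * 2.766189 = 2480.26 W

2480.26 W


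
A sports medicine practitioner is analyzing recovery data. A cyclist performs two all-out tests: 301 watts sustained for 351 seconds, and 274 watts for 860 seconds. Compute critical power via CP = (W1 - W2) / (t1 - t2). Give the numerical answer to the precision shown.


W1 = P1 * t1 = 301 * 351 = 105651 J
W2 = P2 * t2 = 274 * 860 = 235640 J
CP = (105651 - 235640) / (351 - 860)
= 255.38 W

255.38 W


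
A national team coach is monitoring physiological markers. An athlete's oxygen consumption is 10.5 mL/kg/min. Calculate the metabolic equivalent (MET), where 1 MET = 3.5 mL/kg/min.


MET = VO2 / 3.5
= 10.5 / 3.5
= 3.0 METs

3.0 METs


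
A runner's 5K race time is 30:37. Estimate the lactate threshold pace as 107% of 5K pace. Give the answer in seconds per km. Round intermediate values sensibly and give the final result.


Total race time = 30*60 + 37 = 1837 seconds
5K pace = 1837 / 5 = 367.4 sec/km
LT pace = 367.4 * 1.07 = 393.12 sec/km

393.12 s/km


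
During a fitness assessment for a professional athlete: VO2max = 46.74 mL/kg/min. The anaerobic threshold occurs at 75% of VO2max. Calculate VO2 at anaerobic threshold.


AT fraction = 75 / 100 = 0.75
AT VO2 = 46.74 * 0.75
= 35.06 mL/kg/min

35.06 mL/kg/min


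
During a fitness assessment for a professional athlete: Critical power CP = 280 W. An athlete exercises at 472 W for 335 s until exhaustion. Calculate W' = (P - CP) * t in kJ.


P - CP = 472 - 280 = 192 W
W' = 192 * 335 = 64320 J
= 64320 / 1000 = 64.32 kJ

64.32 kJ


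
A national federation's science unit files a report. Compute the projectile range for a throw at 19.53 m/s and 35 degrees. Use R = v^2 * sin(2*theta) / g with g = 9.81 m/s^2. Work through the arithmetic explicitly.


Two times the angle = 70 degrees
sin(70) = 0.939693
R = 381.4209 * 0.939693 / 9.81 = 36.536 m

36.536 m


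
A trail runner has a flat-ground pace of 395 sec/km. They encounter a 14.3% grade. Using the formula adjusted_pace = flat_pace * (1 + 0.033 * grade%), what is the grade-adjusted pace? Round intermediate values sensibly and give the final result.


Grade factor = 1 + 0.033 * 14.3 = 1.4719
Adjusted = 395 * 1.4719 = 581.4 sec/km

581.4 s/km


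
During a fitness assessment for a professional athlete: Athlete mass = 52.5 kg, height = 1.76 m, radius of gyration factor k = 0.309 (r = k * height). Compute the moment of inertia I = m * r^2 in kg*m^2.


r = k * height = 0.309 * 1.76 = 0.54384 m
r^2 = 0.54384^2 = 0.295762
I = 52.5 * 0.295762 = 15.528 kg*m^2

15.528 kg*m^2


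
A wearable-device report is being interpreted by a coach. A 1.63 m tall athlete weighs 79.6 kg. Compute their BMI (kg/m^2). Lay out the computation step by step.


height^2 = 2.6569 m^2
BMI = 79.6 / 2.6569 = 29.96 kg/m^2

29.96 kg/m^2


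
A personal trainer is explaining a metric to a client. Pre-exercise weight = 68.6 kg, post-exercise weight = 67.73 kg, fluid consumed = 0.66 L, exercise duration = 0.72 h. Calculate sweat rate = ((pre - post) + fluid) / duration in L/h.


Weight loss = 68.6 - 67.73 = 0.87 kg (approx L)
Total sweat = 0.87 + 0.66 = 1.53 L
Sweat rate = 1.53 / 0.72 = 2.125 L/h

2.125 L/h


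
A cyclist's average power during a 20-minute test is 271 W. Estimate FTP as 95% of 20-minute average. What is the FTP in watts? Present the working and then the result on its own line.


FTP = 20-min power * 0.95
= 271 * 0.95
= 257.45 W

257.45 W


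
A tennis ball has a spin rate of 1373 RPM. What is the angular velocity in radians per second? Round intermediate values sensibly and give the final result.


Convert RPM to rad/s: multiply by 2*pi and divide by 60
omega = 1373 * 2 * pi / 60
= 143.78 rad/s

143.78 rad/s


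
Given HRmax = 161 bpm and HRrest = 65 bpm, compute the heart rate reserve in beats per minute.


Heart rate reserve = maximum HR minus resting HR
HRR = 161 - 65 = 96 bpm

96 bpm


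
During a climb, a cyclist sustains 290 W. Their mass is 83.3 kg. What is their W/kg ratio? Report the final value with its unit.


Power-to-weight = 290 W / 83.3 kg
= 3.481 W/kg

3.481 W/kg


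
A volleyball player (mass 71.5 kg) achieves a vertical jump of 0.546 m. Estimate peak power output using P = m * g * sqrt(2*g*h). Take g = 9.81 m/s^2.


2 * g * h = 2 * 9.81 * 0.546 = 10.71252
sqrt(10.71252) = 3.272999 m/s
P = 71.5 * 9.81 * 3.272999 = 2295.73 W

2295.73 W


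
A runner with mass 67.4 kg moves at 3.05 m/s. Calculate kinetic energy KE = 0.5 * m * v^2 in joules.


v^2 = 3.05^2 = 9.3025
KE = 0.5 * 67.4 * 9.3025
= 313.49 J

313.49 J


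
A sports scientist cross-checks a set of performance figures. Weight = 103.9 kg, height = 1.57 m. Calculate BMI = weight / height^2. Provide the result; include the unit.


height^2 = 1.57^2 = 2.4649
BMI = 103.9 / 2.4649 = 42.15 kg/m^2

42.15 kg/m^2


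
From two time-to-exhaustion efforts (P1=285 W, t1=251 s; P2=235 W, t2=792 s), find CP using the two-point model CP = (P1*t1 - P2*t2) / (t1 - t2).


Work in trial 1 = 71535 J
Work in trial 2 = 186120 J
Delta work = -114585 J
Delta time = -541 s
CP = -114585 / -541 = 211.8 W

211.8 W


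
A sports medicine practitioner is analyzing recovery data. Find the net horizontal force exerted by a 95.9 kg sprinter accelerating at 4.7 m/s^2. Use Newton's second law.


Newton's second law: F = m * a
F = 95.9 * 4.7 = 450.73 N

450.73 N


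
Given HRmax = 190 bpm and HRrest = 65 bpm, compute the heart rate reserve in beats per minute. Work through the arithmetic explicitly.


Heart rate reserve = maximum HR minus resting HR
HRR = 190 - 65 = 125 bpm

125 bpm


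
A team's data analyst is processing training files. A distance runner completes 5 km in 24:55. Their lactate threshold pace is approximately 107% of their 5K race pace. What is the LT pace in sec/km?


Convert to seconds: 24 min 55 s = 1495 s
Pace per km = 1495 / 5 = 299.0 s/km
LT pace = 299.0 * 1.07 = 319.93 s/km

319.93 s/km


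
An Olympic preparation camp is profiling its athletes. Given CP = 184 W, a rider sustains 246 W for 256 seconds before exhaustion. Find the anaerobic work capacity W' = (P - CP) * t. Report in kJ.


Excess power = 246 - 184 = 62 W
Work above CP = 62 * 256 = 15872 J
W' = 15.872 kJ

15.872 kJ


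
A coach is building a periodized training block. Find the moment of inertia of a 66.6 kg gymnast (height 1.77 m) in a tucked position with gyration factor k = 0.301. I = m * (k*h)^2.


Radius of gyration = 0.301 * 1.77 = 0.53277 m
I = 66.6 * 0.53277^2
= 66.6 * 0.283844
= 18.904 kg*m^2

18.904 kg*m^2


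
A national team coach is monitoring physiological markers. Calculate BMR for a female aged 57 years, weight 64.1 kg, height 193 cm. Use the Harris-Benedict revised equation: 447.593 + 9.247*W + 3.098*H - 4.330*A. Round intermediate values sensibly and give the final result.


Substituting values:
W term = 9.247 * 64.1 = 592.7327
H term = 3.098 * 193 = 597.914
A term = 4.330 * 57 = 246.81
BMR = 1391.43 kcal/day

1391.43 kcal/day


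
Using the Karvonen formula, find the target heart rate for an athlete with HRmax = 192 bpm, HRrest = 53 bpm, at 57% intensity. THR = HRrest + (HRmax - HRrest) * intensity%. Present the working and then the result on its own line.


HRR = 192 - 53 = 139
THR = 53 + 139 * 0.57
= 53 + 79.23
= 132.23 bpm

132.23 bpm


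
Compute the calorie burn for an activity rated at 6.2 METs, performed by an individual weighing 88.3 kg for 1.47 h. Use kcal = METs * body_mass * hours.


Product of METs and mass = 6.2 * 88.3 = 547.46
Total kcal = 547.46 * 1.47 = 804.77 kcal

804.77 kcal


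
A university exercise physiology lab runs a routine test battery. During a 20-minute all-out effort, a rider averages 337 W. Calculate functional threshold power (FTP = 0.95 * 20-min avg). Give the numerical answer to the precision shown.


FTP = 0.95 * 337
= 320.15 W

320.15 W


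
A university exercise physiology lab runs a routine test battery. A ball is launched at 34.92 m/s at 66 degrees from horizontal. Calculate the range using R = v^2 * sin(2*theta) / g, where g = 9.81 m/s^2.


sin(2 * 66) = sin(132) = 0.743145
v^2 = 34.92^2 = 1219.4064
R = 1219.4064 * 0.743145 / 9.81
= 92.375 m

92.375 m


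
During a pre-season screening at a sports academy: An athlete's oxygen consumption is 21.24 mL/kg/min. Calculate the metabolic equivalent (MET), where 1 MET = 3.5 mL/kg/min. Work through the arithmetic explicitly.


MET = VO2 / 3.5
= 21.24 / 3.5
= 6.07 METs

6.07 METs


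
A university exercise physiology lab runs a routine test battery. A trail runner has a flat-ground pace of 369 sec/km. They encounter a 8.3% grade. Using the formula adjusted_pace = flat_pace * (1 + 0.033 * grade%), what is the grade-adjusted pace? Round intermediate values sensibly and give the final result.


Grade factor = 1 + 0.033 * 8.3 = 1.2739
Adjusted = 369 * 1.2739 = 470.07 sec/km

470.07 s/km


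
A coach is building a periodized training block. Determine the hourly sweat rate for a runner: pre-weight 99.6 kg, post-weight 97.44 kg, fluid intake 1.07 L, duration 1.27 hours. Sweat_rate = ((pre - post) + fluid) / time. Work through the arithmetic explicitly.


Mass lost = 99.6 - 97.44 = 2.16 kg
Add fluid consumed: 2.16 + 1.07 = 3.23 L total sweat
Sweat rate = 3.23 / 1.27 = 2.543 L/h

2.543 L/h


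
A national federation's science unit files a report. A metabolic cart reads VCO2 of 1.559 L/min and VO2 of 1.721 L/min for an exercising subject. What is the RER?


RER = VCO2 / VO2 = 1.559 / 1.721 = 0.9059

0.9059


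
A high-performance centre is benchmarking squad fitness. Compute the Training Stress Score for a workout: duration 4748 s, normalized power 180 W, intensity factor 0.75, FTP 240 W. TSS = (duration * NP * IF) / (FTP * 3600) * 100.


Product = 4748 * 180 * 0.75 = 640980.0
Base = 240 * 3600 = 864000
TSS = 640980.0 / 864000 * 100 = 74.19

74.19 TSS


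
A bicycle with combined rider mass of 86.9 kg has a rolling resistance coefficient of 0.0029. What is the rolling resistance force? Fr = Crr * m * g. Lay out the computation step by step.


Fr = 0.0029 * 86.9 * 9.81
= 0.25201 * 9.81
= 2.472 N

2.472 N


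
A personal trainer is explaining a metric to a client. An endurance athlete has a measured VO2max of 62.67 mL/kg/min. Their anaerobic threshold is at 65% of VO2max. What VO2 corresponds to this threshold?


Anaerobic threshold VO2 = VO2max * 65%
= 62.67 * 0.65
= 40.74 mL/kg/min

40.74 mL/kg/min


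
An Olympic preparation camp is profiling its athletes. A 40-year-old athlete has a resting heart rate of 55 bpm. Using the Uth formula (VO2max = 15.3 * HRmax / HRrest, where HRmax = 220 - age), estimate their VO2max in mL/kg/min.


HRmax = 220 - 40 = 180 bpm
Ratio = HRmax / HRrest = 180 / 55 = 3.2727
VO2max = 15.3 * 3.2727 = 50.07 mL/kg/min

50.07 mL/kg/min


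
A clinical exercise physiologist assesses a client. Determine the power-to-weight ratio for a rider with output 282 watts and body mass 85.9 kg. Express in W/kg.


P/W = 282 / 85.9 = 3.283 W/kg

3.283 W/kg


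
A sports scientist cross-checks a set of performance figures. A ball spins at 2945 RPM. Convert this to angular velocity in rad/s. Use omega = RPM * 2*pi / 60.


omega = 2945 * 2 * pi / 60
= 2945 * 6.28318531 / 60
= 18503.981 / 60
= 308.4 rad/s

308.4 rad/s


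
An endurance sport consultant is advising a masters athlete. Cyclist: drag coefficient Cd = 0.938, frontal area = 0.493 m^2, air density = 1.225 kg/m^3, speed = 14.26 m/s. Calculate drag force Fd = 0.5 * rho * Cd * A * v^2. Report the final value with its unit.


v^2 = 14.26^2 = 203.3476
Fd = 0.5 * 1.225 * 0.938 * 0.493 * 203.3476
= 57.596 N

57.596 N


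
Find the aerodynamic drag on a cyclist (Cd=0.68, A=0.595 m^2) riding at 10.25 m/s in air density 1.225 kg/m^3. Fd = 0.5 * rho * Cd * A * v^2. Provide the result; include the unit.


Fd = 0.5 * 1.225 * 0.68 * 0.595 * 10.25^2
= 0.5 * 1.225 * 0.68 * 0.595 * 105.0625
= 26.036 N

26.036 N


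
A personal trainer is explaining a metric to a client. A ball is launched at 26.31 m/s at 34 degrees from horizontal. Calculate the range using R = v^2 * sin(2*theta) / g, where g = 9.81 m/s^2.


sin(2 * 34) = sin(68) = 0.927184
v^2 = 26.31^2 = 692.2161
R = 692.2161 * 0.927184 / 9.81
= 65.424 m

65.424 m


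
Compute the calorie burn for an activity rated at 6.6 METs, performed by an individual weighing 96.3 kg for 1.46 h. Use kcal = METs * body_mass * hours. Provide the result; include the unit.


Product of METs and mass = 6.6 * 96.3 = 635.58
Total kcal = 635.58 * 1.46 = 927.95 kcal

927.95 kcal


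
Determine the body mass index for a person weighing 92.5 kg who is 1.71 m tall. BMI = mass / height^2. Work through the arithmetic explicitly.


BMI = mass / height^2
= 92.5 / 1.71^2
= 92.5 / 2.9241
= 31.63 kg/m^2

31.63 kg/m^2


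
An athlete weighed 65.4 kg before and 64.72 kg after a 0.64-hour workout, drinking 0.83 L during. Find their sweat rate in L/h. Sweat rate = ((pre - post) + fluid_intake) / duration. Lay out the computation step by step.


Body mass change = 0.68 kg
Total sweat loss = 0.68 + 0.83 = 1.51 L
Rate = 1.51 / 0.64 = 2.359 L/h

2.359 L/h


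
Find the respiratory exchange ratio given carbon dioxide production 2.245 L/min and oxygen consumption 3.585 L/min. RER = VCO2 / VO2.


VCO2 = 2.245 L/min
VO2 = 3.585 L/min
RER = 2.245 / 3.585 = 0.6262

0.6262


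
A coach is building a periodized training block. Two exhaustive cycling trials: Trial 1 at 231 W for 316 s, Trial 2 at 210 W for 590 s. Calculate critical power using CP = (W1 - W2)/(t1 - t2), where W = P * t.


W1 = 231 * 316 = 72996 J
W2 = 210 * 590 = 123900 J
CP = (72996 - 123900) / (316 - 590)
= -50904 / -274
= 185.78 W

185.78 W


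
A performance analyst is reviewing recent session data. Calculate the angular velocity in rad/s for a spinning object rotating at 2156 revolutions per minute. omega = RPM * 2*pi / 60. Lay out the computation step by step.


omega = RPM * 2*pi / 60
= 2156 * 6.28318531 / 60
= 225.776 rad/s

225.776 rad/s


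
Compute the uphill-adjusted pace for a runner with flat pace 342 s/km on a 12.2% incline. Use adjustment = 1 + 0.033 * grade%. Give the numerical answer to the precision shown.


Adjustment factor = 1 + 0.033 * 12.2 = 1.4026
Grade-adjusted pace = 342 * 1.4026 = 479.69 s/km

479.69 s/km


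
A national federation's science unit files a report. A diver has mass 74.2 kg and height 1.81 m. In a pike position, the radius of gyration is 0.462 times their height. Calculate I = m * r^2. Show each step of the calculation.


r = 0.462 * 1.81 = 0.83622 m
I = m * r^2 = 74.2 * 0.699264 = 51.885 kg*m^2

51.885 kg*m^2


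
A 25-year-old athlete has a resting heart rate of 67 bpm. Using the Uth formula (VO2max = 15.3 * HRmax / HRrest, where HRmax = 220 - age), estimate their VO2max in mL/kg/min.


HRmax = 220 - 25 = 195 bpm
Ratio = HRmax / HRrest = 195 / 67 = 2.9104
VO2max = 15.3 * 2.9104 = 44.53 mL/kg/min

44.53 mL/kg/min


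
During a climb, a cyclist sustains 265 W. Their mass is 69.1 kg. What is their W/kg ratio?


Power-to-weight = 265 W / 69.1 kg
= 3.835 W/kg

3.835 W/kg


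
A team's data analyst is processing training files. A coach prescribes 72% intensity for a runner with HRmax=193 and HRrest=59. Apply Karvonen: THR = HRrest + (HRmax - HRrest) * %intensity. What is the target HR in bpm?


Heart rate reserve = 193 - 59 = 134
Intensity fraction = 72 / 100 = 0.72
THR = 59 + 134 * 0.72 = 155.48 bpm

155.48 bpm


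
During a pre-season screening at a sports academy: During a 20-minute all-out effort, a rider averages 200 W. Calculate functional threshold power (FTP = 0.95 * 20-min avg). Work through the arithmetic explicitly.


FTP = 0.95 * 200
= 190.0 W

190.0 W


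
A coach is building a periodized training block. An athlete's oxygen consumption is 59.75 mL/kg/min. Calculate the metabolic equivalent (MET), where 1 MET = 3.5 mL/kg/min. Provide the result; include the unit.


MET = VO2 / 3.5
= 59.75 / 3.5
= 17.07 METs

17.07 METs


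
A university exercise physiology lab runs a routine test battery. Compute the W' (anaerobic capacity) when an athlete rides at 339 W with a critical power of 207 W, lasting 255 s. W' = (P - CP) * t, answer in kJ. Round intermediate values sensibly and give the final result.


Above-CP power = 132 W
Duration = 255 s
W' = 132 * 255 = 33660 J
Convert: 33660 / 1000 = 33.66 kJ

33.66 kJ


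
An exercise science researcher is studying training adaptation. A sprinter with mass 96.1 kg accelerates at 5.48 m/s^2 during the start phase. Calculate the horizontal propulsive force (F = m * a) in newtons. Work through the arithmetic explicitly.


F = m * a
= 96.1 * 5.48
= 526.63 N

526.63 N


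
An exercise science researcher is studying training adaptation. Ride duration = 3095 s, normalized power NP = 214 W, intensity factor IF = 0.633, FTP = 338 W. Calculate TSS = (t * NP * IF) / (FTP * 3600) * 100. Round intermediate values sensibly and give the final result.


Numerator = 3095 * 214 * 0.633 = 419254.89
Denominator = 338 * 3600 = 1216800
TSS = 419254.89 / 1216800 * 100
= 34.46

34.46 TSS


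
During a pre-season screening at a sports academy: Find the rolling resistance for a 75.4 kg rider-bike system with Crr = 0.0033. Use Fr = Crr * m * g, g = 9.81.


m * g = 75.4 * 9.81 = 739.674 N
Fr = 0.0033 * 739.674 = 2.441 N

2.441 N


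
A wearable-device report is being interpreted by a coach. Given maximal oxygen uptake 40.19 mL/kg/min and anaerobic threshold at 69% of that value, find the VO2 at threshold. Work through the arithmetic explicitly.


Percentage as decimal = 0.69
VO2 at AT = 40.19 * 0.69 = 27.73 mL/kg/min

27.73 mL/kg/min


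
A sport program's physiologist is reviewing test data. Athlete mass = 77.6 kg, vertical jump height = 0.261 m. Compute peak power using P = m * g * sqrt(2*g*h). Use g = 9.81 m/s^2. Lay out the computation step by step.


sqrt(2 * 9.81 * 0.261) = sqrt(5.12082) = 2.262923 m/s
P = 77.6 * 9.81 * 2.262923
= 1722.66 W

1722.66 W


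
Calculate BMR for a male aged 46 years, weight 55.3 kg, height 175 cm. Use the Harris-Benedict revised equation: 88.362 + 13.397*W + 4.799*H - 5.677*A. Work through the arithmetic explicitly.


Substituting values:
W term = 13.397 * 55.3 = 740.8541
H term = 4.799 * 175 = 839.825
A term = 5.677 * 46 = 261.142
BMR = 1407.9 kcal/day

1407.9 kcal/day


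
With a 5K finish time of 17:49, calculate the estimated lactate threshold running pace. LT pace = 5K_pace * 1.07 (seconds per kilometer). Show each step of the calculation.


Race duration = 1069 s for 5 km
Average pace = 1069 / 5 = 213.8 s/km
LT pace = 213.8 * 1.07
= 228.77 s/km

228.77 s/km


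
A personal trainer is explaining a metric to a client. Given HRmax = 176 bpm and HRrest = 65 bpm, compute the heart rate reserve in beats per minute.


Heart rate reserve = maximum HR minus resting HR
HRR = 176 - 65 = 111 bpm

111 bpm


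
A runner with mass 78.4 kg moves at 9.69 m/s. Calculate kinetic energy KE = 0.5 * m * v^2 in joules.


v^2 = 9.69^2 = 93.8961
KE = 0.5 * 78.4 * 93.8961
= 3680.73 J

3680.73 J


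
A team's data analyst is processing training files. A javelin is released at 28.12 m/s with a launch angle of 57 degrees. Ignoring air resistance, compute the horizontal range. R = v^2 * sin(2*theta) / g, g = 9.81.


Launch speed squared = 790.7344
sin(2 * 57 deg) = 0.913545
Range = 790.7344 * 0.913545 / 9.81
= 73.636 m

73.636 m


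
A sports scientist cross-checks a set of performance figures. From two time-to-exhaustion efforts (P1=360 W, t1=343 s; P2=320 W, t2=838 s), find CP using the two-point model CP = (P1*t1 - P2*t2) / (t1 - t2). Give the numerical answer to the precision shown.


Work in trial 1 = 123480 J
Work in trial 2 = 268160 J
Delta work = -144680 J
Delta time = -495 s
CP = -144680 / -495 = 292.28 W

292.28 W


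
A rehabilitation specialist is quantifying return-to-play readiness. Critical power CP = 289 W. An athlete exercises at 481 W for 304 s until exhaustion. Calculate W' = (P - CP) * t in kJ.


P - CP = 481 - 289 = 192 W
W' = 192 * 304 = 58368 J
= 58368 / 1000 = 58.368 kJ

58.368 kJ


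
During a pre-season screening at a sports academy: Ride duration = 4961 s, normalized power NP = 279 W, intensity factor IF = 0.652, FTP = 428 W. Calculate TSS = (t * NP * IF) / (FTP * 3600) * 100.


Numerator = 4961 * 279 * 0.652 = 902445.588
Denominator = 428 * 3600 = 1540800
TSS = 902445.588 / 1540800 * 100
= 58.57

58.57 TSS


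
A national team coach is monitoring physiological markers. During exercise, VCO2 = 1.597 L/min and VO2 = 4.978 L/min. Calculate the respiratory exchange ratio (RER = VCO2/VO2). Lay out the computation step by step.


RER = VCO2 / VO2
= 1.597 / 4.978
= 0.3208

0.3208


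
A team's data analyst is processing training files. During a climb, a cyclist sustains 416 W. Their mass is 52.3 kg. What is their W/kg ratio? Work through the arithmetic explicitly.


Power-to-weight = 416 W / 52.3 kg
= 7.954 W/kg

7.954 W/kg


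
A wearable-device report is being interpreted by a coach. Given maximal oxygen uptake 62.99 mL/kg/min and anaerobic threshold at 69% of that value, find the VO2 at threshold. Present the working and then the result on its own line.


Percentage as decimal = 0.69
VO2 at AT = 62.99 * 0.69 = 43.46 mL/kg/min

43.46 mL/kg/min


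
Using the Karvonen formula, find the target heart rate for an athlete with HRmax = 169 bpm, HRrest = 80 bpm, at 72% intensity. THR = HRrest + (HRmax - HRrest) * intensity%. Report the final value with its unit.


HRR = 169 - 80 = 89
THR = 80 + 89 * 0.72
= 80 + 64.08
= 144.08 bpm

144.08 bpm


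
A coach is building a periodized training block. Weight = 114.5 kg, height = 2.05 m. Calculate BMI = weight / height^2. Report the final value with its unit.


height^2 = 2.05^2 = 4.2025
BMI = 114.5 / 4.2025 = 27.25 kg/m^2

27.25 kg/m^2


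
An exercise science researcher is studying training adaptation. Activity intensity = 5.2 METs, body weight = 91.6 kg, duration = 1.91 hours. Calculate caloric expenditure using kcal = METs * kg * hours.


kcal = 5.2 * 91.6 * 1.91
= 476.32 * 1.91
= 909.77 kcal

909.77 kcal


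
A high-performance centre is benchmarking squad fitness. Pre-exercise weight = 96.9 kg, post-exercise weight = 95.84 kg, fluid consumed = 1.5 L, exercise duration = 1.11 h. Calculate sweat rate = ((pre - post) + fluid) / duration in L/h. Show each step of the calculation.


Weight loss = 96.9 - 95.84 = 1.06 kg (approx L)
Total sweat = 1.06 + 1.5 = 2.56 L
Sweat rate = 2.56 / 1.11 = 2.306 L/h

2.306 L/h


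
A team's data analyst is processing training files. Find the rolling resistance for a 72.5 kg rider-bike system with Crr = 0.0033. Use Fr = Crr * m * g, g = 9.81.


m * g = 72.5 * 9.81 = 711.225 N
Fr = 0.0033 * 711.225 = 2.347 N

2.347 N


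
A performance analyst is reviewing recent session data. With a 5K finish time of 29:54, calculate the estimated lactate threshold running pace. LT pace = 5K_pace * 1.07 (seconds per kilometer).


Race duration = 1794 s for 5 km
Average pace = 1794 / 5 = 358.8 s/km
LT pace = 358.8 * 1.07
= 383.92 s/km

383.92 s/km


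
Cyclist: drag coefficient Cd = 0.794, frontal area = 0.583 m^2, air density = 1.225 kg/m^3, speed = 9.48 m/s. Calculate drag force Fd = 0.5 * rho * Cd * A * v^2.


v^2 = 9.48^2 = 89.8704
Fd = 0.5 * 1.225 * 0.794 * 0.583 * 89.8704
= 25.481 N

25.481 N


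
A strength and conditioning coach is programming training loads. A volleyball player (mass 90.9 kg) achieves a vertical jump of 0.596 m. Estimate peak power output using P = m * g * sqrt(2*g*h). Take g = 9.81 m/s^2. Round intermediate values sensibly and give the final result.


2 * g * h = 2 * 9.81 * 0.596 = 11.69352
sqrt(11.69352) = 3.419579 m/s
P = 90.9 * 9.81 * 3.419579 = 3049.34 W

3049.34 W


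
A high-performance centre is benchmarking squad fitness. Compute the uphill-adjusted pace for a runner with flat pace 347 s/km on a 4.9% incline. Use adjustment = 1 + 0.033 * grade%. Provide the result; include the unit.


Adjustment factor = 1 + 0.033 * 4.9 = 1.1617
Grade-adjusted pace = 347 * 1.1617 = 403.11 s/km

403.11 s/km
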